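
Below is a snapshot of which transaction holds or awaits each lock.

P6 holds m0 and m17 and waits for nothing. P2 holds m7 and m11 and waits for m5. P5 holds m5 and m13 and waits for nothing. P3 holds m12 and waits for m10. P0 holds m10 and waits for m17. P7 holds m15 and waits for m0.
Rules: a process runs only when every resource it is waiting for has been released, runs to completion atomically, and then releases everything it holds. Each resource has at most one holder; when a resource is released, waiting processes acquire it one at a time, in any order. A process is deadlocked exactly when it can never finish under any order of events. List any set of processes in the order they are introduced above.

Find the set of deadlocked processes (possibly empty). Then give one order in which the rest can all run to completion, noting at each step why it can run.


Nothing here is deadlocked.
Key observation: there is no circular wait here — follow any chain and it reaches a process that is free to run now.
A valid finishing order for the others: P6, P7, P5, P0, P3, P2.
Walking it through:
  P6 waits on nothing -> runs at once and releases m0 and m17
  run P7 (all its waits — m0 — are resolved); releases m15
  P5 waits on nothing -> runs at once and releases m5 and m13
  run P0 (all its waits — m17 — are resolved); releases m10
  run P3 (all its waits — m10 — are resolved); releases m12
  run P2 (all its waits — m5 — are resolved); releases m7 and m11


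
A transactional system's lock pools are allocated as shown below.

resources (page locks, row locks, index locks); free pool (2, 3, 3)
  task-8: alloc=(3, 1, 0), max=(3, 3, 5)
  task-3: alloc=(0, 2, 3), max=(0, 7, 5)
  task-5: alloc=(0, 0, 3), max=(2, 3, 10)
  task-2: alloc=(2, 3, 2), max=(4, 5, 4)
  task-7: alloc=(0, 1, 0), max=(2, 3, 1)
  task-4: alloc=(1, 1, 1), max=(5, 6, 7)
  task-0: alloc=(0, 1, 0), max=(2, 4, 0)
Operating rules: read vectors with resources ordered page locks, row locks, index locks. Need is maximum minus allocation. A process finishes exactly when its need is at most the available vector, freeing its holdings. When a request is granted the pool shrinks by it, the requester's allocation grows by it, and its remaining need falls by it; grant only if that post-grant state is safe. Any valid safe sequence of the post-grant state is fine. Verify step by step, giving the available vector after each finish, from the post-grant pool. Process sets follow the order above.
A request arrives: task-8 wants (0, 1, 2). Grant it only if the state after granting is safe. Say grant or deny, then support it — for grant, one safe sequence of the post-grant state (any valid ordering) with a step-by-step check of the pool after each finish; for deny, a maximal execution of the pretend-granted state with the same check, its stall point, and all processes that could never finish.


DENY. Granting would leave the state unsafe.
Key observation: even finishing task-7, task-0 leaves just (2, 4, 1) free — too little index locks for any of the remaining processes.
After a pretend grant, a maximal execution: task-7, task-0 — then nothing else fits. Check, step by step:
  pool = (2, 2, 1)
  task-7 needs (2, 2, 1) <= (2, 2, 1) -> finishes; pool += (0, 1, 0) = (2, 3, 1)
  task-0 needs (2, 3, 0) <= (2, 3, 1) -> finishes; pool += (0, 1, 0) = (2, 4, 1)
  task-8 still needs (0, 1, 3) but only (2, 4, 1) is free — short on index locks
  task-3 still needs (0, 5, 2) but only (2, 4, 1) is free — short on row locks and index locks
  task-5 still needs (2, 3, 7) but only (2, 4, 1) is free — short on index locks
  task-2 still needs (2, 2, 2) but only (2, 4, 1) is free — short on index locks
  task-4 still needs (4, 5, 6) but only (2, 4, 1) is free — short on page locks, row locks and index locks
Had the request been granted, task-8, task-3, task-5, task-2 and task-4 could never finish.


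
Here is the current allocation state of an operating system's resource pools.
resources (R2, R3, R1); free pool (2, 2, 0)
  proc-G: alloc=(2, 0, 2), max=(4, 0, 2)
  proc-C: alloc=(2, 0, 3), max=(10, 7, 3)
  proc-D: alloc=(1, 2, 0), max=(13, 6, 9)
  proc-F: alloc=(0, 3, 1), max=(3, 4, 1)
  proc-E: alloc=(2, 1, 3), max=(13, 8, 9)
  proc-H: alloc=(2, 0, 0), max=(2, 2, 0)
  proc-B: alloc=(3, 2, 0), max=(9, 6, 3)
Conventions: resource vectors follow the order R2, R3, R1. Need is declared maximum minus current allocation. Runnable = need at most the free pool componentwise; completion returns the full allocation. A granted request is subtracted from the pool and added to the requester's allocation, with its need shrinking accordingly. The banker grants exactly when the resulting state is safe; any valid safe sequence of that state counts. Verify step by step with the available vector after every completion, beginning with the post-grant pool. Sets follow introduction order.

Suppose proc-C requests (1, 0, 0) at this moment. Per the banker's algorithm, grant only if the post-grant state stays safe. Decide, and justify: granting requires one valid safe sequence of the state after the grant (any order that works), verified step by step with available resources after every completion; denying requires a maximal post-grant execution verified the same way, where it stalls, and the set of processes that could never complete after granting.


DENY: after the grant no complete ordering would exist.
Key observation: once proc-H, proc-F, proc-G finish, the pool peaks at (5, 5, 3) — and every remaining process still needs more R2 than that.
Pretend the grant happened; the run proc-H, proc-F, proc-G goes as far as possible. Walking it through:
  pool = (1, 2, 0)
  proc-H needs (0, 2, 0) <= (1, 2, 0) -> finishes; pool += (2, 0, 0) = (3, 2, 0)
  proc-F needs (3, 1, 0) <= (3, 2, 0) -> finishes; pool += (0, 3, 1) = (3, 5, 1)
  proc-G needs (2, 0, 0) <= (3, 5, 1) -> finishes; pool += (2, 0, 2) = (5, 5, 3)
  blocked: proc-C wants (7, 7, 0), pool (5, 5, 3) — not enough R2 and R3
  blocked: proc-D wants (12, 4, 9), pool (5, 5, 3) — not enough R2 and R1
  blocked: proc-E wants (11, 7, 6), pool (5, 5, 3) — not enough R2, R3 and R1
  blocked: proc-B wants (6, 4, 3), pool (5, 5, 3) — not enough R2
Processes that could never finish after the grant: proc-C, proc-D, proc-E and proc-B.


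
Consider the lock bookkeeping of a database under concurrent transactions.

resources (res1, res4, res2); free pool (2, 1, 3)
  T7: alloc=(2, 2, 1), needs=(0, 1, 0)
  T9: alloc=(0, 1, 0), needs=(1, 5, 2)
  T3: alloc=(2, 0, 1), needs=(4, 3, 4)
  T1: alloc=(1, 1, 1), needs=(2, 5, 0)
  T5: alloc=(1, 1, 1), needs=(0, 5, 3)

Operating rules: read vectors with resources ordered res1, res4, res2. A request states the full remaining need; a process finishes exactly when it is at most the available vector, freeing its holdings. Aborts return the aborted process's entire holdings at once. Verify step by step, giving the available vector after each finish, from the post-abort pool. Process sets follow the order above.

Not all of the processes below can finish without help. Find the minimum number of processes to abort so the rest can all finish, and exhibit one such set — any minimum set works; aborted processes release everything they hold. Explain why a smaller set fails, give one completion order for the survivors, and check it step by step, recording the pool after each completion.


Minimum abort set: T9 and T5.
Key observation: aborting T9 and T5 returns (1, 2, 1), and T1 — hopeless before — runs at step 3 with the returned capacity in the pool.
No one abort is enough; case by case: T7 alone leaves T9 blocked (short on res4); T9 alone leaves T1 blocked (short on res4); T3 alone leaves T9 blocked (short on res4); T1 alone leaves T9 blocked (short on res4); T5 alone leaves T9 blocked (short on res4).
Survivors finish in the order: T7, T3, T1. Verifying each step (pool after the aborts first):
  pool = (3, 3, 4)
  T7 needs (0, 1, 0) <= (3, 3, 4) -> finishes; pool += (2, 2, 1) = (5, 5, 5)
  T3 needs (4, 3, 4) <= (5, 5, 5) -> finishes; pool += (2, 0, 1) = (7, 5, 6)
  T1 needs (2, 5, 0) <= (7, 5, 6) -> finishes; pool += (1, 1, 1) = (8, 6, 7)


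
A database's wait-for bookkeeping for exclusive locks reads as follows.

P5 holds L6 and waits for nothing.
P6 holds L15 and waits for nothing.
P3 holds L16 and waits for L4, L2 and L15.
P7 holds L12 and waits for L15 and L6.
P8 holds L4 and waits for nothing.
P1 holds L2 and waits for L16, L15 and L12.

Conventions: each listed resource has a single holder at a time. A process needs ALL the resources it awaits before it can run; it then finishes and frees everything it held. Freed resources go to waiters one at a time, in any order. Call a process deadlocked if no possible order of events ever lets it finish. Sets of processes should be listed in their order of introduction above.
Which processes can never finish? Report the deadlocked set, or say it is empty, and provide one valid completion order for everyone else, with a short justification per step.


Deadlocked set: P3 and P1.
Key observation: nobody on the ring P3 -> P1 -> P3 can start until another member finishes, which never happens; no other process is dragged down with it.
One completion order for the rest: P8, P5, P6, P7.
Walking it through:
  P8 waits on nothing -> runs at once and releases L4
  P5 waits on nothing -> runs at once and releases L6
  P6 waits on nothing -> runs at once and releases L15
  P7 waits on L15 and L6 — all released -> runs and releases L12


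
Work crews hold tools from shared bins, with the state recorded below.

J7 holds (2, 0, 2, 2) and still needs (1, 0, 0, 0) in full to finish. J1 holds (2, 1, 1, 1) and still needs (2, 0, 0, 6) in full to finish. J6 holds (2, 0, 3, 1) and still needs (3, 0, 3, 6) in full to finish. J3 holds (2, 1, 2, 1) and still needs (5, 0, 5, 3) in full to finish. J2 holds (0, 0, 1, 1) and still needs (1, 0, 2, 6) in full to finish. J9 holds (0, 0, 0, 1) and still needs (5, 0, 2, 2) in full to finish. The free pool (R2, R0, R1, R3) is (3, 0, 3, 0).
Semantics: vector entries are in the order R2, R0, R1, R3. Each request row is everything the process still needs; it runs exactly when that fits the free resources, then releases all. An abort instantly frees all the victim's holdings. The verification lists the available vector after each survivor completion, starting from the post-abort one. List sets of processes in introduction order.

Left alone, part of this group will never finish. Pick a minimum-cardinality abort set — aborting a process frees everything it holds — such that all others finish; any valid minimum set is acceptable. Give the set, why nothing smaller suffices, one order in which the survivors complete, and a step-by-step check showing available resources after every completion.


Abort J6 and J2.
Key observation: the returned (2, 0, 4, 2) from J6 and J2 is what brings J1 — unrunnable before, under any order — into play at step 4.
Why nothing smaller works — every single abort fails: J7 alone leaves J1 blocked (short on R3); J1 alone leaves J6 blocked (short on R3); J6 alone leaves J1 blocked (short on R3); J3 alone leaves J1 blocked (short on R3); J2 alone leaves J1 blocked (short on R3); J9 alone leaves J1 blocked (short on R3).
One survivor order: J9, J7, J3, J1. Step-by-step check (post-abort pool first):
  pool = (5, 0, 7, 2)
  J9 needs (5, 0, 2, 2) <= (5, 0, 7, 2) -> finishes; pool += (0, 0, 0, 1) = (5, 0, 7, 3)
  J7 needs (1, 0, 0, 0) <= (5, 0, 7, 3) -> finishes; pool += (2, 0, 2, 2) = (7, 0, 9, 5)
  J3 needs (5, 0, 5, 3) <= (7, 0, 9, 5) -> finishes; pool += (2, 1, 2, 1) = (9, 1, 11, 6)
  J1 needs (2, 0, 0, 6) <= (9, 1, 11, 6) -> finishes; pool += (2, 1, 1, 1) = (11, 2, 12, 7)


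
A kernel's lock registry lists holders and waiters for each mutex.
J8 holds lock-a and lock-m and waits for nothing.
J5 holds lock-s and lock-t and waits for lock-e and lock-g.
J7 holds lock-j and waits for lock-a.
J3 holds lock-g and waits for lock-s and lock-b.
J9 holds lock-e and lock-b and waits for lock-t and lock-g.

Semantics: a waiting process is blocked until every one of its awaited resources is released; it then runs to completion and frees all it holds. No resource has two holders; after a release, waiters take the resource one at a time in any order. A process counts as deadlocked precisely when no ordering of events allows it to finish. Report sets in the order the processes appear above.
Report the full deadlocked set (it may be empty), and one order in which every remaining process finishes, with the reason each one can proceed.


Deadlocked: J5, J3 and J9.
Key observation: the waits loop around J5 -> J3 -> J5 with no way out; J9 is caught in further circular waits.
One completion order for the rest: J8, J7.
Check, step by step:
  run J8 (it waits on nothing); releases lock-a and lock-m
  run J7 (all its waits — lock-a — are resolved); releases lock-j


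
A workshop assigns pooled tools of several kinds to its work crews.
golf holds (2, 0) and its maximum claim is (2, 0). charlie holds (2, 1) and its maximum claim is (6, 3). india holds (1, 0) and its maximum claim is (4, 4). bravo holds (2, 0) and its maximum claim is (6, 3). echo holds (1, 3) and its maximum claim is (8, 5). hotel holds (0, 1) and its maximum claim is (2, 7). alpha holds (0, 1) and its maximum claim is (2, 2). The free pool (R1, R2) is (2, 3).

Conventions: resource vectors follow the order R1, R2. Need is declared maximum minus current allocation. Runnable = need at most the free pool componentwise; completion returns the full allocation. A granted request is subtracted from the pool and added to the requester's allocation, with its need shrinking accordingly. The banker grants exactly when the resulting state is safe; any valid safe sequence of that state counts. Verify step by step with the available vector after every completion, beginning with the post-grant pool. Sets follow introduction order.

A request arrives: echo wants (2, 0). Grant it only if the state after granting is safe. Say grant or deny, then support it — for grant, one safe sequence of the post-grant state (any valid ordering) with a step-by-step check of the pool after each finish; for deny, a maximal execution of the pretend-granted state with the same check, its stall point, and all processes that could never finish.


DENY: after the grant no complete ordering would exist.
Key observation: after golf, alpha the pool peaks at (2, 4), and each blocked process is short somewhere: charlie on R1; india on R1; bravo on R1; echo on R1; hotel on R2.
Pretend the grant happened; the run golf, alpha goes as far as possible. Step-by-step check:
  pool = (0, 3)
  run golf (needs (0, 0), free (0, 3)); after release of (2, 0) the pool is (2, 3)
  run alpha (needs (2, 1), free (2, 3)); after release of (0, 1) the pool is (2, 4)
  blocked: charlie wants (4, 2), pool (2, 4) — not enough R1
  blocked: india wants (3, 4), pool (2, 4) — not enough R1
  blocked: bravo wants (4, 3), pool (2, 4) — not enough R1
  blocked: echo wants (5, 2), pool (2, 4) — not enough R1
  blocked: hotel wants (2, 6), pool (2, 4) — not enough R2
Processes that could never finish after the grant: charlie, india, bravo, echo and hotel.


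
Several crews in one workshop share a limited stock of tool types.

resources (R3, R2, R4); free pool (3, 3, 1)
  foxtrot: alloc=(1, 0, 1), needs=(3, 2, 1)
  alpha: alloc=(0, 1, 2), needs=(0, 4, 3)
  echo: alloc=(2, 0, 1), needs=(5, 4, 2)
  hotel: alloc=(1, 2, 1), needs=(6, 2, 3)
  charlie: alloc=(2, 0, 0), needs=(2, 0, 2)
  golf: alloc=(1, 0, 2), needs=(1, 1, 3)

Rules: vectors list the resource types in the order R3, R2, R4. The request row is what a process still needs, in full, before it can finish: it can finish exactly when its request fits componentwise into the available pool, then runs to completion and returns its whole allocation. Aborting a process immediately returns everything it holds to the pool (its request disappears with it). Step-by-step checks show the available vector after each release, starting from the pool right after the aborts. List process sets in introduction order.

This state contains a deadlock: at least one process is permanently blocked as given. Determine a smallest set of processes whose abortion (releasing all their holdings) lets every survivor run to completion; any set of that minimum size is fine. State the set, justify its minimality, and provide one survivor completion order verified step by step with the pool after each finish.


Minimum abort set: alpha.
Key observation: aborting alpha returns (0, 1, 2), and golf — hopeless before — runs at step 2 with the returned capacity in the pool.
No smaller set exists: with zero aborts the deadlock remains.
The survivors complete as charlie, golf, echo, hotel, foxtrot. Verifying each step (starting from the post-abort pool):
  pool = (3, 4, 3)
  charlie: need (2, 0, 2) fits (3, 4, 3); releases (2, 0, 0), pool now (5, 4, 3)
  golf: need (1, 1, 3) fits (5, 4, 3); releases (1, 0, 2), pool now (6, 4, 5)
  echo: need (5, 4, 2) fits (6, 4, 5); releases (2, 0, 1), pool now (8, 4, 6)
  hotel: need (6, 2, 3) fits (8, 4, 6); releases (1, 2, 1), pool now (9, 6, 7)
  foxtrot: need (3, 2, 1) fits (9, 6, 7); releases (1, 0, 1), pool now (10, 6, 8)


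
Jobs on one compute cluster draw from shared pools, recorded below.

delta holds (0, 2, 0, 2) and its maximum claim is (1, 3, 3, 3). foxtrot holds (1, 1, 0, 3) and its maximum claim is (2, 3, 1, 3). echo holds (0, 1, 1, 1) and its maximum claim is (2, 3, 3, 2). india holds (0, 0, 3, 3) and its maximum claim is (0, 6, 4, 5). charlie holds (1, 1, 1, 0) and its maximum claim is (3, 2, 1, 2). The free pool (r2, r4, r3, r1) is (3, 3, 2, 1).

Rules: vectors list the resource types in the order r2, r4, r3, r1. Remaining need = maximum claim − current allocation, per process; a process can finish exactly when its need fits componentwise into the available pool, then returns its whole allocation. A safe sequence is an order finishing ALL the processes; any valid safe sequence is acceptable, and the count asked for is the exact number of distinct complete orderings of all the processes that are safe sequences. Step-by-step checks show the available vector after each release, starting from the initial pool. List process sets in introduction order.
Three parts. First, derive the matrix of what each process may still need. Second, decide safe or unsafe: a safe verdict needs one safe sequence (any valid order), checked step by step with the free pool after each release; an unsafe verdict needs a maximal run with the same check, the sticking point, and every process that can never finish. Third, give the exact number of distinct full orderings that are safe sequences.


(1) Remaining need (order r2, r4, r3, r1):
  delta: (1, 1, 3, 1)
  foxtrot: (1, 2, 1, 0)
  echo: (2, 2, 2, 1)
  india: (0, 6, 1, 2)
  charlie: (2, 1, 0, 2)
(2) SAFE. One safe sequence: echo, charlie, delta, foxtrot, india.
Key observation: reading the order forward, echo is the first process whose need (2, 2, 2, 1) meets the free pool (3, 3, 2, 1) exactly on a resource it requests.
Step-by-step check:
  pool = (3, 3, 2, 1)
  echo: need (2, 2, 2, 1) fits (3, 3, 2, 1); releases (0, 1, 1, 1), pool now (3, 4, 3, 2)
  charlie: need (2, 1, 0, 2) fits (3, 4, 3, 2); releases (1, 1, 1, 0), pool now (4, 5, 4, 2)
  delta: need (1, 1, 3, 1) fits (4, 5, 4, 2); releases (0, 2, 0, 2), pool now (4, 7, 4, 4)
  foxtrot: need (1, 2, 1, 0) fits (4, 7, 4, 4); releases (1, 1, 0, 3), pool now (5, 8, 4, 7)
  india: need (0, 6, 1, 2) fits (5, 8, 4, 7); releases (0, 0, 3, 3), pool now (5, 8, 7, 10)
(3) Precisely 22 of the possible complete orderings are safe sequences.


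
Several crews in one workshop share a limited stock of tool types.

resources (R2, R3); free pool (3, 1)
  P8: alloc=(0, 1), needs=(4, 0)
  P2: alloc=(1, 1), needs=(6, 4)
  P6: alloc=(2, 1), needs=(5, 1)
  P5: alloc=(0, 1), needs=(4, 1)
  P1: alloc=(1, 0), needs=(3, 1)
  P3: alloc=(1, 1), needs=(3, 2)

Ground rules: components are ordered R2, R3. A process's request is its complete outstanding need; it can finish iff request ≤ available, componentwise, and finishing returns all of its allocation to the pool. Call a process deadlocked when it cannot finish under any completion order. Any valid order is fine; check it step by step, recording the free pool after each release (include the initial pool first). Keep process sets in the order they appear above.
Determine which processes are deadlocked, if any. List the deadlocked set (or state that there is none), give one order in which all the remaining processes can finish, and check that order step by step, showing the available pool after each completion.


Nothing here is deadlocked.
Key observation: the pool covers P1 at once, and every later process fits after earlier releases.
A valid finishing order for the others: P1, P8, P5, P3, P6, P2. Step-by-step check:
  pool = (3, 1)
  P1: need (3, 1) fits (3, 1); releases (1, 0), pool now (4, 1)
  P8: need (4, 0) fits (4, 1); releases (0, 1), pool now (4, 2)
  P5: need (4, 1) fits (4, 2); releases (0, 1), pool now (4, 3)
  P3: need (3, 2) fits (4, 3); releases (1, 1), pool now (5, 4)
  P6: need (5, 1) fits (5, 4); releases (2, 1), pool now (7, 5)
  P2: need (6, 4) fits (7, 5); releases (1, 1), pool now (8, 6)


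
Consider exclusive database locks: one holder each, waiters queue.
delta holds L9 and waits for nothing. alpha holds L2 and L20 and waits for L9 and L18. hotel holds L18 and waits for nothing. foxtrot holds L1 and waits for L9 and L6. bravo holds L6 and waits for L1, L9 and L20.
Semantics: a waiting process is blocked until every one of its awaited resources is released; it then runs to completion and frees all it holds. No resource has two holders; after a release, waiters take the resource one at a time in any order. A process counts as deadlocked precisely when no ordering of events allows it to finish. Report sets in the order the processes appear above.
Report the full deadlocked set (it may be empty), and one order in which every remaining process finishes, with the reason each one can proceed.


The deadlocked set is foxtrot and bravo.
Key observation: the loop foxtrot -> bravo -> foxtrot blocks itself forever; no other process is dragged down with it.
A valid finishing order for the others: hotel, delta, alpha.
Step-by-step check:
  hotel: no waits; runs immediately, freeing L18
  delta: no waits; runs immediately, freeing L9
  alpha waits on L9 and L18 — all released -> runs and releases L2 and L20


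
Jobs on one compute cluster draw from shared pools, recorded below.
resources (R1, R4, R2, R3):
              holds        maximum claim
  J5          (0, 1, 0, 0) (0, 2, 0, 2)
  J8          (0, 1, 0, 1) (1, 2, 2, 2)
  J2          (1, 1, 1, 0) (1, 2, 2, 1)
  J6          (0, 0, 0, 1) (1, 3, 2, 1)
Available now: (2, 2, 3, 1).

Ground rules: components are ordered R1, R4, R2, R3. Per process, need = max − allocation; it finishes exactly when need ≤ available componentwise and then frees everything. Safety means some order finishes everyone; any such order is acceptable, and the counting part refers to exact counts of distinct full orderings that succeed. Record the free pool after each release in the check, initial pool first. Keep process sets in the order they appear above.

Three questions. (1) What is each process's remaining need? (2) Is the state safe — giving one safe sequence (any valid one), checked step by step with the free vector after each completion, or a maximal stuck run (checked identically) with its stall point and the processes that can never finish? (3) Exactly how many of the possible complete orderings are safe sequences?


(1) Need matrix, components ordered R1, R4, R2, R3:
  J5: (0, 1, 0, 2)
  J8: (1, 1, 2, 1)
  J2: (0, 1, 1, 1)
  J6: (1, 3, 2, 0)
(2) SAFE. One safe sequence: J8, J6, J5, J2.
Key observation: the first exact fit in this order is J8 — it needs (1, 1, 2, 1) with (2, 2, 3, 1) free, meeting a requested resource to the last unit.
Walking it through:
  pool = (2, 2, 3, 1)
  J8: need (1, 1, 2, 1) fits (2, 2, 3, 1); releases (0, 1, 0, 1), pool now (2, 3, 3, 2)
  J6: need (1, 3, 2, 0) fits (2, 3, 3, 2); releases (0, 0, 0, 1), pool now (2, 3, 3, 3)
  J5: need (0, 1, 0, 2) fits (2, 3, 3, 3); releases (0, 1, 0, 0), pool now (2, 4, 3, 3)
  J2: need (0, 1, 1, 1) fits (2, 4, 3, 3); releases (1, 1, 1, 0), pool now (3, 5, 4, 3)
(3) The exact count: 10 of the possible complete orderings are safe sequences.


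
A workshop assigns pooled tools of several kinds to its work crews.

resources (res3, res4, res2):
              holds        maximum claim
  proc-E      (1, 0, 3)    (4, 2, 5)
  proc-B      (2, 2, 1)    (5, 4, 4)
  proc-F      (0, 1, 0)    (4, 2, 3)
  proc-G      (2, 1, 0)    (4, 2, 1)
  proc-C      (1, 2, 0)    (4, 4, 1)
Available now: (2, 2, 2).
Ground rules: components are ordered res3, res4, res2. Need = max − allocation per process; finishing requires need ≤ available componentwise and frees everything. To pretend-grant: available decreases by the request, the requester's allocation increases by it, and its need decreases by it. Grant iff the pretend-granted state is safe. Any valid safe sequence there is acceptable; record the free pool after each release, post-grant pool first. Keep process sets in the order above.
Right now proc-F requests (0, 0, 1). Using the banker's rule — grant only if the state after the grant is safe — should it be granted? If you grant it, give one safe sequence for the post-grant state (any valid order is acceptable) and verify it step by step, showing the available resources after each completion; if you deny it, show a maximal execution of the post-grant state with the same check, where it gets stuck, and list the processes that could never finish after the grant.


DENY — the pretend-granted state is unsafe.
Key observation: res2 is the bottleneck — with proc-G, proc-C done the pool holds (5, 5, 1), short of every remaining need.
On the post-grant state, proc-G, proc-C is a maximal run — nothing extends it. Verifying each step:
  pool = (2, 2, 1)
  proc-G needs (2, 1, 1) <= (2, 2, 1) -> finishes; pool += (2, 1, 0) = (4, 3, 1)
  proc-C needs (3, 2, 1) <= (4, 3, 1) -> finishes; pool += (1, 2, 0) = (5, 5, 1)
  blocked: proc-E wants (3, 2, 2), pool (5, 5, 1) — not enough res2
  blocked: proc-B wants (3, 2, 3), pool (5, 5, 1) — not enough res2
  blocked: proc-F wants (4, 1, 2), pool (5, 5, 1) — not enough res2
Processes that could never finish after the grant: proc-E, proc-B and proc-F.


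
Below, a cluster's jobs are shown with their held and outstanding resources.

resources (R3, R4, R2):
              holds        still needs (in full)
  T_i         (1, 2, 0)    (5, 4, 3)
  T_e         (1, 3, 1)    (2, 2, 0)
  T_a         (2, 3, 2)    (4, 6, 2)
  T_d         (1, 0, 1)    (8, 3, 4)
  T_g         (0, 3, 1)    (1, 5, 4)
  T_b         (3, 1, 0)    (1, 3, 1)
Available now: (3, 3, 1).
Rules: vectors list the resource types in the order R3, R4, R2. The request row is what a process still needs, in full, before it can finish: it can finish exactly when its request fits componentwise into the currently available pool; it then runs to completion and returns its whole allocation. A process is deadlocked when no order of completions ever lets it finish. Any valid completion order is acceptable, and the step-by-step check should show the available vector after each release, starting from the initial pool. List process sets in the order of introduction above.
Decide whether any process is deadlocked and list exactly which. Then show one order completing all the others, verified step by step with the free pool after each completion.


No process is deadlocked.
Key observation: T_e fits the free pool immediately, and its release cascades until everyone finishes.
A valid finishing order for the others: T_e, T_b, T_a, T_i, T_g, T_d. Verifying each step:
  pool = (3, 3, 1)
  run T_e (needs (2, 2, 0), free (3, 3, 1)); after release of (1, 3, 1) the pool is (4, 6, 2)
  run T_b (needs (1, 3, 1), free (4, 6, 2)); after release of (3, 1, 0) the pool is (7, 7, 2)
  run T_a (needs (4, 6, 2), free (7, 7, 2)); after release of (2, 3, 2) the pool is (9, 10, 4)
  run T_i (needs (5, 4, 3), free (9, 10, 4)); after release of (1, 2, 0) the pool is (10, 12, 4)
  run T_g (needs (1, 5, 4), free (10, 12, 4)); after release of (0, 3, 1) the pool is (10, 15, 5)
  run T_d (needs (8, 3, 4), free (10, 15, 5)); after release of (1, 0, 1) the pool is (11, 15, 6)


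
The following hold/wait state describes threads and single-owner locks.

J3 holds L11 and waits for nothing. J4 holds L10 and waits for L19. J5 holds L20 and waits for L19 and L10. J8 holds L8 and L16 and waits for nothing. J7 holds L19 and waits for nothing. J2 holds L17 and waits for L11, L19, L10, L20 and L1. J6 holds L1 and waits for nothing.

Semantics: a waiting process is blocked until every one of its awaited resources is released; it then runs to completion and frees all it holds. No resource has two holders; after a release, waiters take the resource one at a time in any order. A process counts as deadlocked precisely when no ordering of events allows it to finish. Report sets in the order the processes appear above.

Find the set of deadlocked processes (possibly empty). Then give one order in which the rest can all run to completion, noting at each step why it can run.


Nothing here is deadlocked.
Key observation: the wait graph is acyclic; completion cascades from the unblocked processes through everyone else.
A valid finishing order for the others: J7, J4, J5, J8, J3, J6, J2.
Walking it through:
  J7: no waits; runs immediately, freeing L19
  J4 waits on L19 — all released -> runs and releases L10
  J5 waits on L19 and L10 — all released -> runs and releases L20
  J8: no waits; runs immediately, freeing L8 and L16
  J3: no waits; runs immediately, freeing L11
  J6: no waits; runs immediately, freeing L1
  J2 waits on L11, L19, L10, L20 and L1 — all released -> runs and releases L17


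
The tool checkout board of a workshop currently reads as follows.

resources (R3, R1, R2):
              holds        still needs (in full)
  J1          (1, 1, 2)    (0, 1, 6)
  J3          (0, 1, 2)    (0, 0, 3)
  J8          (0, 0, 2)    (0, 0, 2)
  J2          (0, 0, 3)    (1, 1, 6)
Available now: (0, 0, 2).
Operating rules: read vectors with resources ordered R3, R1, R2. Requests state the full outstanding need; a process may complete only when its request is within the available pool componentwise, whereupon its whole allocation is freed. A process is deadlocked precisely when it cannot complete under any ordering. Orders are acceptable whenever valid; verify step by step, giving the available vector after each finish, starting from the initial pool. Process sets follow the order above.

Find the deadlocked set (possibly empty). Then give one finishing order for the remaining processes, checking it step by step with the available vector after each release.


No process is deadlocked.
Key observation: J8 fits the free pool immediately, and its release cascades until everyone finishes.
One completion order for the rest: J8, J3, J1, J2. Step-by-step check:
  pool = (0, 0, 2)
  J8: need (0, 0, 2) fits (0, 0, 2); releases (0, 0, 2), pool now (0, 0, 4)
  J3: need (0, 0, 3) fits (0, 0, 4); releases (0, 1, 2), pool now (0, 1, 6)
  J1: need (0, 1, 6) fits (0, 1, 6); releases (1, 1, 2), pool now (1, 2, 8)
  J2: need (1, 1, 6) fits (1, 2, 8); releases (0, 0, 3), pool now (1, 2, 11)


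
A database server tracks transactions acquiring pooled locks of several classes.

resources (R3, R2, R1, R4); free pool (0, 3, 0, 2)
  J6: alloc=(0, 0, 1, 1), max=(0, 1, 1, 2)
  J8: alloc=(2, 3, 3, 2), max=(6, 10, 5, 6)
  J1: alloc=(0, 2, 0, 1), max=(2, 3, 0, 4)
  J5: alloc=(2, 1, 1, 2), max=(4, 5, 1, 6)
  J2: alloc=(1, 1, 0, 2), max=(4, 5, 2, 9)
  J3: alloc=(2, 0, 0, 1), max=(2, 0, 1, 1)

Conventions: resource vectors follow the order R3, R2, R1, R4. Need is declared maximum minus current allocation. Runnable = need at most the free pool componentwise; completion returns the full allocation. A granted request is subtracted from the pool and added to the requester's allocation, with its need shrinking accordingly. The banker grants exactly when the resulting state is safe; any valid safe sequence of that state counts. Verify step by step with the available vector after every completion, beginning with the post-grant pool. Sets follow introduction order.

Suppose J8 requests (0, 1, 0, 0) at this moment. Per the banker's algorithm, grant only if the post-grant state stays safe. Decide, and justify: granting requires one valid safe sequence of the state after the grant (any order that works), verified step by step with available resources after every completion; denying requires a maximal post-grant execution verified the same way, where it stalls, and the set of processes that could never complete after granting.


GRANT. The post-grant state is safe; one safe sequence: J6, J3, J1, J5, J2, J8.
Key observation: the grant leaves (0, 2, 0, 2) free — enough for J6, whose release restarts the cascade.
Check on the post-grant state, step by step:
  pool = (0, 2, 0, 2)
  J6 needs (0, 1, 0, 1) <= (0, 2, 0, 2) -> finishes; pool += (0, 0, 1, 1) = (0, 2, 1, 3)
  J3 needs (0, 0, 1, 0) <= (0, 2, 1, 3) -> finishes; pool += (2, 0, 0, 1) = (2, 2, 1, 4)
  J1 needs (2, 1, 0, 3) <= (2, 2, 1, 4) -> finishes; pool += (0, 2, 0, 1) = (2, 4, 1, 5)
  J5 needs (2, 4, 0, 4) <= (2, 4, 1, 5) -> finishes; pool += (2, 1, 1, 2) = (4, 5, 2, 7)
  J2 needs (3, 4, 2, 7) <= (4, 5, 2, 7) -> finishes; pool += (1, 1, 0, 2) = (5, 6, 2, 9)
  J8 needs (4, 6, 2, 4) <= (5, 6, 2, 9) -> finishes; pool += (2, 4, 3, 2) = (7, 10, 5, 11)


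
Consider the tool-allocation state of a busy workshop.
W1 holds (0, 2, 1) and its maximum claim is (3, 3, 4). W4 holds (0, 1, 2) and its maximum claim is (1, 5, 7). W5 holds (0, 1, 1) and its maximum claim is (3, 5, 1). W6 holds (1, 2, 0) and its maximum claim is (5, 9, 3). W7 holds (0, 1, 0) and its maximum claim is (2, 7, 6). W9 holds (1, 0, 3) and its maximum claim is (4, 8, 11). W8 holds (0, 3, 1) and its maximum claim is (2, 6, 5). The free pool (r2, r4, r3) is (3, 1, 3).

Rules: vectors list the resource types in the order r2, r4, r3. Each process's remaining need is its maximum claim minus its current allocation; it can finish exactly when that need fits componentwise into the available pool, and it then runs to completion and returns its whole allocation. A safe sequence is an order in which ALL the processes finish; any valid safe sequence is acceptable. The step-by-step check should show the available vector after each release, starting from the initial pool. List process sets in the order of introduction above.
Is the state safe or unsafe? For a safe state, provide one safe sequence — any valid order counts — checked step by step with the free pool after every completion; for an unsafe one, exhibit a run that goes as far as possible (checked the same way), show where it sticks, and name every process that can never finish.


SAFE. One safe sequence: W1, W8, W5, W4, W9, W6, W7.
Key observation: reading the order forward, W1 is the first process whose need (3, 1, 3) meets the free pool (3, 1, 3) exactly on a resource it requests.
Verifying each step:
  pool = (3, 1, 3)
  run W1 (needs (3, 1, 3), free (3, 1, 3)); after release of (0, 2, 1) the pool is (3, 3, 4)
  run W8 (needs (2, 3, 4), free (3, 3, 4)); after release of (0, 3, 1) the pool is (3, 6, 5)
  run W5 (needs (3, 4, 0), free (3, 6, 5)); after release of (0, 1, 1) the pool is (3, 7, 6)
  run W4 (needs (1, 4, 5), free (3, 7, 6)); after release of (0, 1, 2) the pool is (3, 8, 8)
  run W9 (needs (3, 8, 8), free (3, 8, 8)); after release of (1, 0, 3) the pool is (4, 8, 11)
  run W6 (needs (4, 7, 3), free (4, 8, 11)); after release of (1, 2, 0) the pool is (5, 10, 11)
  run W7 (needs (2, 6, 6), free (5, 10, 11)); after release of (0, 1, 0) the pool is (5, 11, 11)


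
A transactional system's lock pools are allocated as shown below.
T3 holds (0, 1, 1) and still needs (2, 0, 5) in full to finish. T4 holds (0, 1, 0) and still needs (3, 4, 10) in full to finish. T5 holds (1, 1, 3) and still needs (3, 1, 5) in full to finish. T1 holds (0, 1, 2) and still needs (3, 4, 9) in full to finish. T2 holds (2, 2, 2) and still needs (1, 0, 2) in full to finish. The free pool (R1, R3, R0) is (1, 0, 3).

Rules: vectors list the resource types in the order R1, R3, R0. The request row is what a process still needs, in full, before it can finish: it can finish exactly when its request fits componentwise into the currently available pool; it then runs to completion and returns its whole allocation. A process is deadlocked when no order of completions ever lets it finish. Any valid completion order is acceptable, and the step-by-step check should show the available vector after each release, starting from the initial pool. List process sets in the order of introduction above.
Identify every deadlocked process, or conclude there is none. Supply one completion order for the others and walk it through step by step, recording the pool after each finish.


No process is deadlocked.
Key observation: T2 fits the free pool immediately, and its release cascades until everyone finishes.
One completion order for the rest: T2, T3, T5, T1, T4. Check, step by step:
  pool = (1, 0, 3)
  T2: need (1, 0, 2) fits (1, 0, 3); releases (2, 2, 2), pool now (3, 2, 5)
  T3: need (2, 0, 5) fits (3, 2, 5); releases (0, 1, 1), pool now (3, 3, 6)
  T5: need (3, 1, 5) fits (3, 3, 6); releases (1, 1, 3), pool now (4, 4, 9)
  T1: need (3, 4, 9) fits (4, 4, 9); releases (0, 1, 2), pool now (4, 5, 11)
  T4: need (3, 4, 10) fits (4, 5, 11); releases (0, 1, 0), pool now (4, 6, 11)


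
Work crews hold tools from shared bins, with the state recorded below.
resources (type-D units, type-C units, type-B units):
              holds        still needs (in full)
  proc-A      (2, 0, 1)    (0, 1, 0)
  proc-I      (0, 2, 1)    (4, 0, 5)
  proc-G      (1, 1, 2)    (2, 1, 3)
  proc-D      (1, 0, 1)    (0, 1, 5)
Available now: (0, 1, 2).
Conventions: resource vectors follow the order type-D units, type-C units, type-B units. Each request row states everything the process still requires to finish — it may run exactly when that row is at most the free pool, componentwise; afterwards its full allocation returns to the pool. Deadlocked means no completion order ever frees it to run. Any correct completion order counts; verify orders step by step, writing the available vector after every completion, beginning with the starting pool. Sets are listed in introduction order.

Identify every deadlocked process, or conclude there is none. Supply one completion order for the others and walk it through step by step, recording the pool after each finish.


Nothing here is deadlocked.
Key observation: there is always a runnable process — proc-A first — so the state unwinds completely.
One completion order for the rest: proc-A, proc-G, proc-D, proc-I. Verifying each step:
  pool = (0, 1, 2)
  run proc-A (needs (0, 1, 0), free (0, 1, 2)); after release of (2, 0, 1) the pool is (2, 1, 3)
  run proc-G (needs (2, 1, 3), free (2, 1, 3)); after release of (1, 1, 2) the pool is (3, 2, 5)
  run proc-D (needs (0, 1, 5), free (3, 2, 5)); after release of (1, 0, 1) the pool is (4, 2, 6)
  run proc-I (needs (4, 0, 5), free (4, 2, 6)); after release of (0, 2, 1) the pool is (4, 4, 7)


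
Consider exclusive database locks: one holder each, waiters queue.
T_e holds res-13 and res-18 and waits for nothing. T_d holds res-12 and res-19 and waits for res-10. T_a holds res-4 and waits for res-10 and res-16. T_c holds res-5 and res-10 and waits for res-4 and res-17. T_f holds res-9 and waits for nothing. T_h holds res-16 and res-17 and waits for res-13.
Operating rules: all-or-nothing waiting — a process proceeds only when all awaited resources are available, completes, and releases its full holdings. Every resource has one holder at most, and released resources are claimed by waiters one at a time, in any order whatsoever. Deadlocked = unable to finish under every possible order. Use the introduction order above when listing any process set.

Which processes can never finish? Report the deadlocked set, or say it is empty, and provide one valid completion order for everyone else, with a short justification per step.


Deadlocked set: T_d, T_a and T_c.
Key observation: T_c -> T_a -> T_c is a circular wait — nothing in it can go first; T_d waits into the deadlock from upstream.
The rest can finish in the order T_f, T_e, T_h.
Step-by-step check:
  T_f: no waits; runs immediately, freeing res-9
  T_e: no waits; runs immediately, freeing res-13 and res-18
  run T_h (all its waits — res-13 — are resolved); releases res-16 and res-17
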